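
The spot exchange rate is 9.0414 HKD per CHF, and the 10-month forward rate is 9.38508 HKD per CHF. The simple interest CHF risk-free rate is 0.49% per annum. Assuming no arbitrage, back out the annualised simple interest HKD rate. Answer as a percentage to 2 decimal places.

5.07%

T = 10/12 years.
By CIP, F/S equals the HKD-to-CHF growth ratio: 9.38508/9.0414 = 1.0380118.
CHF growth factor: 1 + 0.0049×10/12 = 1.0040833.
So the HKD growth factor = 1.0422503.
(1.0422503 − 1)/T = 0.050700, i.e. 5.07%.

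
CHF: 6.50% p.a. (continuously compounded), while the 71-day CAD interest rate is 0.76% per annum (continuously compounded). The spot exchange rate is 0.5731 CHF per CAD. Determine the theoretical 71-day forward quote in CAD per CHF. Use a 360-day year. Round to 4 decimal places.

1.7253

T = 71/360 years.
CHF growth factor: e^(0.0650×71/360) = 1.012902.
Growth of 1 CAD over T: e^(0.0076×71/360) = 1.001500.
So F = 0.5731 × 1.012902 / 1.001500 = 0.5796247 (CHF/CAD).
Quoted the other way: 1/0.5796247 = 1.7253 CAD per CHF.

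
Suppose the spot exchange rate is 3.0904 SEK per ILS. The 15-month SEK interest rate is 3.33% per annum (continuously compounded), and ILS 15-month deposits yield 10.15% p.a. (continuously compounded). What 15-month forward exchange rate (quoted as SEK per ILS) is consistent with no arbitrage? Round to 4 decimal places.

T = 15/12 years.
SEK accumulates by e^(0.0333×15/12) = 1.0425035.
ILS growth factor: e^(0.1015×15/12) = 1.1352751.
CIP: F = S · (grow SEK)/(grow ILS) = 3.0904 × 1.0425035/1.1352751 = 2.837861 SEK per ILS.

2.8379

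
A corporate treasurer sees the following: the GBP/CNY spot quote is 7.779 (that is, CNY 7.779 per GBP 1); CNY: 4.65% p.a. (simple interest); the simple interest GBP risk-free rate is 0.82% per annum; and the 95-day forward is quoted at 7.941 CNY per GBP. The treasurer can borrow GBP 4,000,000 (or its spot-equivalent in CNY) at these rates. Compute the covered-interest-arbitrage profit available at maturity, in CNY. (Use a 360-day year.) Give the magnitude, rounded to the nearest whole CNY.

T = 95/360 years.
Invest the GBP and cover forward: 4,000,000 × 1.0021638889 × 7.941 = CNY 31,832,733.77.
Convert at spot and invest in CNY: 4,000,000 × 7.779 × 1.0122708333 = CNY 31,497,819.25.
The quoted forward overvalues GBP, so borrow CNY, buy GBP at spot, deposit the GBP at 0.82%, and sell the proceeds forward at 7.941.
Profit = 31,832,733.77 − 31,497,819.25 = CNY 334,915.

CNY 334,915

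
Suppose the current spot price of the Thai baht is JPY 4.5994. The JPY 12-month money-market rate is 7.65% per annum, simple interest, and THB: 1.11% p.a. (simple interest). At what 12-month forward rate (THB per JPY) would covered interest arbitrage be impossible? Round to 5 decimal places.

T = 1 year.
JPY growth factor: 1 + 0.0765×1 = 1.076500.
THB growth factor: 1 + 0.0111×1 = 1.011100.
Forward (JPY per THB) = 4.5994 × 1.076500 / 1.011100 = 4.896899.
Quoted the other way: 1/4.896899 = 0.20421 THB per JPY.

0.20421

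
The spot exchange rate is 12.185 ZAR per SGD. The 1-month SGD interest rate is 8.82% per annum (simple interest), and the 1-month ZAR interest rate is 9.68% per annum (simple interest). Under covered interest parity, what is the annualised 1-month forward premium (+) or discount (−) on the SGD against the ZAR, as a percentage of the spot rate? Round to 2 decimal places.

+0.85%

T = 1/12 years.
No-arbitrage forward: 12.185 × 1.0080667 / 1.007350 = 12.193669 ZAR/SGD.
Annualised premium = (F − S)/S × (1/T) = (12.193669 − 12.185)/12.185 ÷ (1/12) = 0.85%.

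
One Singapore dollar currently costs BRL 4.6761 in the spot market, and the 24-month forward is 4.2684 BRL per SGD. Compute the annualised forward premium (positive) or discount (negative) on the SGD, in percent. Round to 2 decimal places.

-4.36%

T = 2 years.
SGD trades forward at -8.71880% vs spot over the period.
Annualise by dividing by T: -0.0871880 / 2 = -0.043594 → -4.36%.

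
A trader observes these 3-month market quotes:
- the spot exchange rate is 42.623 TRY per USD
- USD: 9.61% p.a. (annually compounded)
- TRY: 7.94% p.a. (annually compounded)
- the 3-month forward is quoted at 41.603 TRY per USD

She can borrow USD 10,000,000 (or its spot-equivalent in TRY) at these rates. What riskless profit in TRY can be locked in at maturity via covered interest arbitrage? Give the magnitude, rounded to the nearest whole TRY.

T = 3/12 years.
Route A — deposit USD, sell forward: 10,000,000 × 1.02320474257 × 41.603 = TRY 425,683,869.05.
Route B — convert at spot, deposit TRY: 10,000,000 × 42.623 × 1.01928493038 = TRY 434,449,815.88.
The quoted forward undervalues USD, so borrow USD, convert to TRY at spot, deposit the TRY at 7.94%, and buy USD forward at 41.603 to cover the loan.
The gap between the two covered legs is TRY 8,765,947.

TRY 8,765,947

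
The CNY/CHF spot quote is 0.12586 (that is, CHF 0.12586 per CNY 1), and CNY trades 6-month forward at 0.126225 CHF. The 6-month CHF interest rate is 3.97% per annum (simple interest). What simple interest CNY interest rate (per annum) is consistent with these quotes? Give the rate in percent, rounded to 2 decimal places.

3.38%

T = 6/12 years.
CIP gives F = S · g_CHF/g_CNY, so g_CHF/g_CNY = 0.126225/0.12586 = 1.0029000.
CHF growth factor: 1 + 0.0397×6/12 = 1.019850.
That pins the CNY growth at 1.016901.
(1.016901 − 1)/T = 0.033802, i.e. 3.38%.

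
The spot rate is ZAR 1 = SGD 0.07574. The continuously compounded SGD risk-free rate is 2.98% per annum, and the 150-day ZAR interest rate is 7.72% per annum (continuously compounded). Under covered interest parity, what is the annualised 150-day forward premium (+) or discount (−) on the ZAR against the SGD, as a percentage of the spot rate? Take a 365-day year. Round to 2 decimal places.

T = 150/365 years.
No-arbitrage forward: 0.07574 × 1.0123219 / 1.0322347 = 0.07427890 SGD/ZAR.
(F − S)/S ÷ T = (0.07427890 − 0.07574)/0.07574/(150/365) = -0.046941 → -4.69%.

-4.69%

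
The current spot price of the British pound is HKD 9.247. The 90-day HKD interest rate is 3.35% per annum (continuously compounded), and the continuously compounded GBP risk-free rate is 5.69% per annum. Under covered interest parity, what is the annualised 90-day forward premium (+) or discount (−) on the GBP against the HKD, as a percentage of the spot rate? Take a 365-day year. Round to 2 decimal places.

-2.33%

T = 90/365 years.
No-arbitrage forward: 9.247 × 1.0082945 / 1.014129 = 9.193800 HKD/GBP.
Annualised premium = (F − S)/S × (1/T) = (9.193800 − 9.247)/9.247 ÷ (90/365) = -2.33%.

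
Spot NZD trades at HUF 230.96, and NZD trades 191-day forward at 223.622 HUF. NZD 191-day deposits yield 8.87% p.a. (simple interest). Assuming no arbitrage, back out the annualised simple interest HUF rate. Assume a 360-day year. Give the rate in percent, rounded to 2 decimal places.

2.60%

T = 191/360 years.
By CIP, F/S equals the HUF-to-NZD growth ratio: 223.622/230.96 = 0.9682283.
The NZD side grows by 1 + 0.0887×191/360 = 1.0470603.
That pins the HUF growth at 1.0137934.
r = (1.0137934 − 1)/(191/360) = 0.025998 → 2.60%.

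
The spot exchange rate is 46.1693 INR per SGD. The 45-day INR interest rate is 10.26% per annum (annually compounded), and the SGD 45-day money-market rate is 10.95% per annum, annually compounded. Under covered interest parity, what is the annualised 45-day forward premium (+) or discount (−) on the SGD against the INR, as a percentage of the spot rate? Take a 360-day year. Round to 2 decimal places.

-0.62%

T = 45/360 years.
F = S · g_INR/g_SGD = 46.1693 × 1.0122837/1.0130734 = 46.1333106.
Annualised premium = (F − S)/S × (1/T) = (46.1333106 − 46.1693)/46.1693 ÷ (45/360) = -0.62%.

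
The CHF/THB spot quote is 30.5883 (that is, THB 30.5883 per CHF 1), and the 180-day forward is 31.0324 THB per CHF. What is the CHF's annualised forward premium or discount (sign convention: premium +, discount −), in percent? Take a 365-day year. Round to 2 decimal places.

T = 180/365 years.
(F − S)/S = (31.0324 − 30.5883)/30.5883 = 0.0145186.
Annualise by dividing by T: 0.0145186 / (180/365) = 0.029440 → 2.94%.

+2.94%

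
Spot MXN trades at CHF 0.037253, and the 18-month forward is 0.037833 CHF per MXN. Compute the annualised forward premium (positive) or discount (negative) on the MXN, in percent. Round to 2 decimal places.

+1.04%

T = 18/12 years.
Period premium: (0.037833 − 0.037253)/0.037253 = 0.0155692.
Per annum: 0.0155692 / (18/12) = 0.010379 = 1.04%.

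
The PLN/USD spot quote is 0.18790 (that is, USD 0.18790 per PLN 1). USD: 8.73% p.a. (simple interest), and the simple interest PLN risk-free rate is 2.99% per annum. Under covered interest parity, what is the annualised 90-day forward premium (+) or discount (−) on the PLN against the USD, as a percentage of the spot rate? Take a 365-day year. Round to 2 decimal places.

T = 90/365 years.
CIP forward (USD per PLN) = 0.1879 × 1.021526/1.0073726 = 0.19053996.
Annualised premium = (F − S)/S × (1/T) = (0.19053996 − 0.1879)/0.1879 ÷ (90/365) = 5.70%.

+5.70%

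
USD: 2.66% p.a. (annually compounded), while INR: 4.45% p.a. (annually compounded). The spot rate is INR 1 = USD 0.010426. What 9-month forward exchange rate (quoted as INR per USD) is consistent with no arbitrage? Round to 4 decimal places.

97.1656

T = 9/12 years.
Growth of 1 USD over T: (1 + 0.0266)^(9/12) = 1.01988439.
Growth of 1 INR over T: (1 + 0.0445)^(9/12) = 1.03319271.
CIP: F = S · (grow USD)/(grow INR) = 0.010426 × 1.01988439/1.03319271 = 0.010291705 USD per INR.
Invert for INR per USD: 1 / 0.010291705 = 97.1656.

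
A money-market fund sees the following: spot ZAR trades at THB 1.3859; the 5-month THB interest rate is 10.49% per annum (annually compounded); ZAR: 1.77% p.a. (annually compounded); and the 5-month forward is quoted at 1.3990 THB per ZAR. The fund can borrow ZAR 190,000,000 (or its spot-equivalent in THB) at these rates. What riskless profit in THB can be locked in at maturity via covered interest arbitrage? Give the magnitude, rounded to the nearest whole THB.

THB 6,736,130

T = 5/12 years.
Keep in ZAR, deliver into the forward: 190,000,000·1.00733727822·1.3990 = THB 267,760,321.92.
Swap to THB now, deposit: 190,000,000·1.3859·1.04244041148 = THB 274,496,451.59.
The quoted forward undervalues ZAR, so borrow ZAR, convert to THB at spot, deposit the THB at 10.49%, and buy ZAR forward at 1.3990 to cover the loan.
The gap between the two covered legs is THB 6,736,130.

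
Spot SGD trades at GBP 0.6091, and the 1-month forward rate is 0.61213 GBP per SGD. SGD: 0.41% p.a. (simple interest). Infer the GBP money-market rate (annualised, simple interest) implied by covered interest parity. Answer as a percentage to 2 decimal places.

T = 1/12 years.
F/S = 0.61213/0.6091 = 1.0049746 = (growth of GBP) / (growth of SGD).
The SGD side grows by 1 + 0.0041×1/12 = 1.0003417.
So the GBP growth factor = 1.005318.
(1.005318 − 1)/T = 0.063816, i.e. 6.38%.

6.38%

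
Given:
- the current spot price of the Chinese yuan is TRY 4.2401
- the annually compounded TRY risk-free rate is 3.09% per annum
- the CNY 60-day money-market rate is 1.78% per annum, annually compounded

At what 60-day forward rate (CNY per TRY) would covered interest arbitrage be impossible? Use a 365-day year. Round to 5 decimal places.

0.23535

T = 60/365 years.
Growth of 1 TRY over T: (1 + 0.0309)^(60/365) = 1.0050151.
CNY growth factor: (1 + 0.0178)^(60/365) = 1.0029045.
CIP: F = S · (grow TRY)/(grow CNY) = 4.2401 × 1.0050151/1.0029045 = 4.249023 TRY per CNY.
Invert for CNY per TRY: 1 / 4.249023 = 0.23535.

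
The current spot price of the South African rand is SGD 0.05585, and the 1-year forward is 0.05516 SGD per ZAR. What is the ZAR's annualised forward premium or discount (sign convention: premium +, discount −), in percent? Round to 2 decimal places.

-1.24%

T = 1 year.
ZAR trades forward at -1.23545% vs spot over the period.
Per annum: -0.0123545 / 1 = -0.012354 = -1.24%.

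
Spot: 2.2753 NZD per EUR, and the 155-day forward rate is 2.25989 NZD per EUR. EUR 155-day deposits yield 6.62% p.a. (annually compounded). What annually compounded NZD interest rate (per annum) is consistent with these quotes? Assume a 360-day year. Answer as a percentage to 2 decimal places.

4.95%

T = 155/360 years.
CIP gives F = S · g_NZD/g_EUR, so g_NZD/g_EUR = 2.25989/2.2753 = 0.9932273.
The EUR side grows by (1 + 0.0662)^(155/360) = 1.0279834.
Hence g_NZD = 1.0210212.
r = 1.0210212^(360/155) − 1 = 0.049504 → 4.95%.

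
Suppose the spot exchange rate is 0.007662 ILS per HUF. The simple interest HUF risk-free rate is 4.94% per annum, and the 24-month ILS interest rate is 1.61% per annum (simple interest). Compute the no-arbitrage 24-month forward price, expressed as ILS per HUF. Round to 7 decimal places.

T = 2 years.
Growth of 1 ILS over T: 1 + 0.0161×2 = 1.032200.
Growth of 1 HUF over T: 1 + 0.0494×2 = 1.098800.
So F = 0.007662 × 1.032200 / 1.098800 = 0.007197594 (ILS/HUF).

0.0071976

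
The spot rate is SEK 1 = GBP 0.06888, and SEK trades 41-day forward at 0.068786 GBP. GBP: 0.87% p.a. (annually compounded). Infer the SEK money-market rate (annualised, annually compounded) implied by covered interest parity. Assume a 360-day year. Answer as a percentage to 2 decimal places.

T = 41/360 years.
F/S = 0.068786/0.06888 = 0.9986353 = (growth of GBP) / (growth of SEK).
The GBP side grows by (1 + 0.0087)^(41/360) = 1.000987.
That pins the SEK growth at 1.0023549.
r = 1.0023549^(360/41) − 1 = 0.020868 → 2.09%.

2.09%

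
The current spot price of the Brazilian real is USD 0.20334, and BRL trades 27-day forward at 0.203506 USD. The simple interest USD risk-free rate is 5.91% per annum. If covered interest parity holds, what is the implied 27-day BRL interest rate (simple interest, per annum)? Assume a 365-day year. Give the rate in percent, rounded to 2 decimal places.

T = 27/365 years.
By CIP, F/S equals the USD-to-BRL growth ratio: 0.203506/0.20334 = 1.0008164.
USD growth factor: 1 + 0.0591×27/365 = 1.0043718.
That pins the BRL growth at 1.0035525.
r = (1.0035525 − 1)/(27/365) = 0.048025 → 4.80%.

4.80%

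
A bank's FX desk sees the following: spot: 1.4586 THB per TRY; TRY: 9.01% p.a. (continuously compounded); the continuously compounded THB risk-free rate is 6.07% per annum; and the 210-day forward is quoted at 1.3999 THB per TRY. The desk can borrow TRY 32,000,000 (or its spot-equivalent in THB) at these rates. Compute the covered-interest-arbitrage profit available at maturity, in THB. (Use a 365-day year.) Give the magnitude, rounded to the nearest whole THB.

THB 1,153,814

T = 210/365 years.
Invest the TRY and cover forward: 32,000,000 × 1.0532054846 × 1.3999 = THB 47,180,235.45.
Convert at spot and invest in THB: 32,000,000 × 1.4586 × 1.035540267 = THB 48,334,049.07.
The quoted forward undervalues TRY, so borrow TRY, convert to THB at spot, deposit the THB at 6.07%, and buy TRY forward at 1.3999 to cover the loan.
Profit = 48,334,049.07 − 47,180,235.45 = THB 1,153,814.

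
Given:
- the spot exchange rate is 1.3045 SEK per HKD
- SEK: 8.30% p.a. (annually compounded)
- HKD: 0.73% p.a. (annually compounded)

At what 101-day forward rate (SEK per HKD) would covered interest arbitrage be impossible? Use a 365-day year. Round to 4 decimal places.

T = 101/365 years.
SEK accumulates by (1 + 0.0830)^(101/365) = 1.0223089.
HKD accumulates by (1 + 0.0073)^(101/365) = 1.0020147.
Forward (SEK per HKD) = 1.3045 × 1.0223089 / 1.0020147 = 1.330921.

1.3309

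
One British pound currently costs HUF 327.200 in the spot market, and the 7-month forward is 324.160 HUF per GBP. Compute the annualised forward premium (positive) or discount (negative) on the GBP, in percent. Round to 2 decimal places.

T = 7/12 years.
GBP trades forward at -0.92910% vs spot over the period.
×(1/T) gives -1.59% p.a.

-1.59%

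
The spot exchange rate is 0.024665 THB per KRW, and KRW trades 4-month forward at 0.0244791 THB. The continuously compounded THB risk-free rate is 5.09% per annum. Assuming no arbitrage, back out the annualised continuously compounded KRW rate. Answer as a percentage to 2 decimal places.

7.36%

T = 4/12 years.
CIP gives F = S · g_THB/g_KRW, so g_THB/g_KRW = 0.0244791/0.024665 = 0.9924630.
THB growth factor: e^(0.0509×4/12) = 1.0171114.
That pins the KRW growth at 1.0248356.
Take logs: ln 1.0248356 / (4/12) = 0.073597, so 7.36%.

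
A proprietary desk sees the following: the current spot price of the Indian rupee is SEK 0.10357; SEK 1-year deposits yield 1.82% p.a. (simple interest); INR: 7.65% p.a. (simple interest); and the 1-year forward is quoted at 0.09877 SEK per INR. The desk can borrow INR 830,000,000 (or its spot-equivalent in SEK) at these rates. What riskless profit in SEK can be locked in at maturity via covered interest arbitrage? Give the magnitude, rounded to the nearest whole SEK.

T = 1 year.
Invest the INR and cover forward: 830,000,000 × 1.076500 × 0.09877 = SEK 88,250,501.15.
Convert at spot and invest in SEK: 830,000,000 × 0.10357 × 1.018200 = SEK 87,527,628.42.
The quoted forward overvalues INR, so borrow SEK, buy INR at spot, deposit the INR at 7.65%, and sell the proceeds forward at 0.09877.
Profit = 88,250,501.15 − 87,527,628.42 = SEK 722,873.

SEK 722,873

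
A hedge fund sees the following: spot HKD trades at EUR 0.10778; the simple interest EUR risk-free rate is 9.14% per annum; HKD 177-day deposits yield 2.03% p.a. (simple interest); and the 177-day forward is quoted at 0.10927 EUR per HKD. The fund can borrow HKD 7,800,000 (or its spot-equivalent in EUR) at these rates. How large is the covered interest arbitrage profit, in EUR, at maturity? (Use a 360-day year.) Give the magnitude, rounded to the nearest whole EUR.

EUR 17,650

T = 177/360 years.
Keep in HKD, deliver into the forward: 7,800,000·1.00998083·0.10927 = EUR 860,812.72.
Swap to EUR now, deposit: 7,800,000·0.10778·1.04493833 = EUR 878,462.94.
The quoted forward undervalues HKD, so borrow HKD, convert to EUR at spot, deposit the EUR at 9.14%, and buy HKD forward at 0.10927 to cover the loan.
Profit = 878,462.94 − 860,812.72 = EUR 17,650.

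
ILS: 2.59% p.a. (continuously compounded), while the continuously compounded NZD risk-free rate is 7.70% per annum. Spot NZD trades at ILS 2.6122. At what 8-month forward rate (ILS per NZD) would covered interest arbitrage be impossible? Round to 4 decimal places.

2.5247

T = 8/12 years.
ILS accumulates by e^(0.0259×8/12) = 1.0174166.
Growth of 1 NZD over T: e^(0.0770×8/12) = 1.0526737.
So F = 2.6122 × 1.0174166 / 1.0526737 = 2.524710 (ILS/NZD).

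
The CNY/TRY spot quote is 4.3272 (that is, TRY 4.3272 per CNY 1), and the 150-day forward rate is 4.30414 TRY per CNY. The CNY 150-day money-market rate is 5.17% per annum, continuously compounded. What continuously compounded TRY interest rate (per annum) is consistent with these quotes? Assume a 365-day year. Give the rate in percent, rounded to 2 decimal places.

3.87%

T = 150/365 years.
CIP gives F = S · g_TRY/g_CNY, so g_TRY/g_CNY = 4.30414/4.3272 = 0.9946709.
The CNY side grows by e^(0.0517×150/365) = 1.0214739.
So the TRY growth factor = 1.0160304.
r = ln(1.0160304)/(150/365) = 0.038698 → 3.87%.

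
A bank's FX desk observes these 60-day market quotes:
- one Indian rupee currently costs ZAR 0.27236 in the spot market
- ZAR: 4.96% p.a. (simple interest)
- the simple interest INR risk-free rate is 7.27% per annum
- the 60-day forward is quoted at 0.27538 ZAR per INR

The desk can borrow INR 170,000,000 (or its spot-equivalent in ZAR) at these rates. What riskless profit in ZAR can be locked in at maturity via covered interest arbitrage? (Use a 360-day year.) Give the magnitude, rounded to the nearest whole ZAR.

ZAR 697,880

T = 60/360 years.
Invest the INR and cover forward: 170,000,000 × 1.0121166667 × 0.27538 = ZAR 47,381,836.90.
Convert at spot and invest in ZAR: 170,000,000 × 0.27236 × 1.0082666667 = ZAR 46,683,956.59.
The quoted forward overvalues INR, so borrow ZAR, buy INR at spot, deposit the INR at 7.27%, and sell the proceeds forward at 0.27538.
The gap between the two covered legs is ZAR 697,880.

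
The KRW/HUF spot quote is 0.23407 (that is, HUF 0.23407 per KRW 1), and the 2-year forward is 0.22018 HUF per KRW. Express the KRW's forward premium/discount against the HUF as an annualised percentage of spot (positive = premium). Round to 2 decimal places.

T = 2 years.
(F − S)/S = (0.22018 − 0.23407)/0.23407 = -0.0593412.
Per annum: -0.0593412 / 2 = -0.029671 = -2.97%.

-2.97%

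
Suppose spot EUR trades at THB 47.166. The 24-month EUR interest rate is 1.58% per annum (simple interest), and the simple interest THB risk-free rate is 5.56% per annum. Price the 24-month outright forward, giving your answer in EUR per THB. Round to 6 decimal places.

T = 2 years.
THB growth factor: 1 + 0.0556×2 = 1.111200.
EUR accumulates by 1 + 0.0158×2 = 1.031600.
Forward (THB per EUR) = 47.166 × 1.111200 / 1.031600 = 50.80541.
Invert for EUR per THB: 1 / 50.80541 = 0.019683.

0.019683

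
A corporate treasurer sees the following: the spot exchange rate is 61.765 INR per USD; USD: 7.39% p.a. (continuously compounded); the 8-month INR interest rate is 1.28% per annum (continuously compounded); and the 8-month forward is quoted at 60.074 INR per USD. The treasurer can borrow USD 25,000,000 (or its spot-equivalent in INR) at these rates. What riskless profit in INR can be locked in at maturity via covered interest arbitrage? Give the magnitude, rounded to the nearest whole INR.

T = 8/12 years.
Route A — deposit USD, sell forward: 25,000,000 × 1.050500446845 × 60.074 = INR 1,577,694,096.09.
Route B — convert at spot, deposit INR: 25,000,000 × 61.765 × 1.008569846007 = INR 1,557,357,913.47.
The quoted forward overvalues USD, so borrow INR, buy USD at spot, deposit the USD at 7.39%, and sell the proceeds forward at 60.074.
The gap between the two covered legs is INR 20,336,183.

INR 20,336,183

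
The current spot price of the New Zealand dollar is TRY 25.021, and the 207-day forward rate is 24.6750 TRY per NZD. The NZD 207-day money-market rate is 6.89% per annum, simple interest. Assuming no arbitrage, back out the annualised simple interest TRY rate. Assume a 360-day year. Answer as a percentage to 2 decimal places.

T = 207/360 years.
F/S = 24.675/25.021 = 0.9861716 = (growth of TRY) / (growth of NZD).
The NZD side grows by 1 + 0.0689×207/360 = 1.0396175.
Hence g_TRY = 1.0252413.
(1.0252413 − 1)/T = 0.043898, i.e. 4.39%.

4.39%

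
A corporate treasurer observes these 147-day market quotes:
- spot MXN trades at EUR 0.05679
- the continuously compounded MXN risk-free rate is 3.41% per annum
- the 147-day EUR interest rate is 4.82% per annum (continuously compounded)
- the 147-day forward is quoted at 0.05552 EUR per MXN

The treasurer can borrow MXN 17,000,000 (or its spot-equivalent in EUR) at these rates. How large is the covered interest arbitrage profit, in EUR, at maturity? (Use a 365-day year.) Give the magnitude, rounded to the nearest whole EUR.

EUR 27,462

T = 147/365 years.
Invest the MXN and cover forward: 17,000,000 × 1.01382816 × 0.05552 = EUR 956,891.57.
Convert at spot and invest in EUR: 17,000,000 × 0.05679 × 1.01960169 = EUR 984,354.06.
The quoted forward undervalues MXN, so borrow MXN, convert to EUR at spot, deposit the EUR at 4.82%, and buy MXN forward at 0.05552 to cover the loan.
The gap between the two covered legs is EUR 27,462.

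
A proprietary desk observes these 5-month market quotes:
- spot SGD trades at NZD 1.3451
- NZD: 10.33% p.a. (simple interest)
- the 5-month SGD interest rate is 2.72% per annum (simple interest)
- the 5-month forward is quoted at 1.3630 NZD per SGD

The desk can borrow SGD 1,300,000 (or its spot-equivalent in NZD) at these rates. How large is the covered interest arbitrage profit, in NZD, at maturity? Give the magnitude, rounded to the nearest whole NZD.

T = 5/12 years.
Route A — deposit SGD, sell forward: 1,300,000 × 1.011333333 × 1.3630 = NZD 1,791,981.53.
Route B — convert at spot, deposit NZD: 1,300,000 × 1.3451 × 1.043041667 = NZD 1,823,893.95.
The quoted forward undervalues SGD, so borrow SGD, convert to NZD at spot, deposit the NZD at 10.33%, and buy SGD forward at 1.3630 to cover the loan.
The gap between the two covered legs is NZD 31,912.

NZD 31,912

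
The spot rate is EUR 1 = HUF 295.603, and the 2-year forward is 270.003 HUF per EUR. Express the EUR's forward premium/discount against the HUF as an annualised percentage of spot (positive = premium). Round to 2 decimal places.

-4.33%

T = 2 years.
EUR trades forward at -8.66026% vs spot over the period.
Per annum: -0.0866026 / 2 = -0.043301 = -4.33%.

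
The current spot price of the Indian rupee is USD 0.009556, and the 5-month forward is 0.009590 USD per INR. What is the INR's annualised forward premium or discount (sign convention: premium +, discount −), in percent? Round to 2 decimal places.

+0.85%

T = 5/12 years.
INR trades forward at +0.35580% vs spot over the period.
Per annum: 0.0035580 / (5/12) = 0.008539 = 0.85%.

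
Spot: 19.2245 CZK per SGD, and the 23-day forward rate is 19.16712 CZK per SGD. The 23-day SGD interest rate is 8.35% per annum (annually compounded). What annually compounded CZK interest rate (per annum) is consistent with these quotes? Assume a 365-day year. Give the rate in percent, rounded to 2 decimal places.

T = 23/365 years.
By CIP, F/S equals the CZK-to-SGD growth ratio: 19.16712/19.2245 = 0.9970153.
SGD growth factor: (1 + 0.0835)^(23/365) = 1.0050663.
That pins the CZK growth at 1.0020665.
r = 1.0020665^(365/23) − 1 = 0.033303 → 3.33%.

3.33%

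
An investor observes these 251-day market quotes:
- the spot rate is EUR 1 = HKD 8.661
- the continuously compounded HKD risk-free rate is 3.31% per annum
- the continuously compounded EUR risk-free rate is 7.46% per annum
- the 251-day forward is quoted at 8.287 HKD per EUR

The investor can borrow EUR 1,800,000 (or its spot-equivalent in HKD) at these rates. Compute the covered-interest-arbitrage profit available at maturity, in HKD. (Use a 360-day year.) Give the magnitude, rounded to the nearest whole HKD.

HKD 240,781

T = 251/360 years.
Route A — deposit EUR, sell forward: 1,800,000 × 1.0533892024 × 8.287 = HKD 15,712,985.38.
Route B — convert at spot, deposit HKD: 1,800,000 × 8.661 × 1.0233464143 = HKD 15,953,765.93.
The quoted forward undervalues EUR, so borrow EUR, convert to HKD at spot, deposit the HKD at 3.31%, and buy EUR forward at 8.287 to cover the loan.
Arbitrage profit = |15,712,985.38 − 15,953,765.93| = HKD 240,781.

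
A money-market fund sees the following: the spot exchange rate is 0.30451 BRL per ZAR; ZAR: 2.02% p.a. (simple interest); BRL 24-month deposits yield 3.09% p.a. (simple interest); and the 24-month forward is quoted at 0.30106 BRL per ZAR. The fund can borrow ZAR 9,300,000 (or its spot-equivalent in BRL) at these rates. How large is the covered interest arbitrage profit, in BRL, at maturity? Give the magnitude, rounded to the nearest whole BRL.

BRL 93,985

T = 2 years.
Keep in ZAR, deliver into the forward: 9,300,000·1.040400·0.30106 = BRL 2,912,972.26.
Swap to BRL now, deposit: 9,300,000·0.30451·1.061800 = BRL 3,006,957.08.
The quoted forward undervalues ZAR, so borrow ZAR, convert to BRL at spot, deposit the BRL at 3.09%, and buy ZAR forward at 0.30106 to cover the loan.
Arbitrage profit = |2,912,972.26 − 3,006,957.08| = BRL 93,985.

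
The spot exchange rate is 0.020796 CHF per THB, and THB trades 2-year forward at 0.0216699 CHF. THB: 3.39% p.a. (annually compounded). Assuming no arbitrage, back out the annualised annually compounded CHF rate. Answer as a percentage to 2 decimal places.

5.54%

T = 2 years.
F/S = 0.0216699/0.020796 = 1.0420225 = (growth of CHF) / (growth of THB).
THB growth factor: (1 + 0.0339)^2 = 1.0689492.
That pins the CHF growth at 1.1138691.
Annualise: 1.1138691^(1/2) − 1 = 0.055400 = 5.54%.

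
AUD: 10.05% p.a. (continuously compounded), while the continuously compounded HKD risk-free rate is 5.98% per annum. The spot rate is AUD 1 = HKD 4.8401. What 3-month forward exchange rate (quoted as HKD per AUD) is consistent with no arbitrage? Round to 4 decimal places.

T = 3/12 years.
HKD growth factor: e^(0.0598×3/12) = 1.0150623.
AUD growth factor: e^(0.1005×3/12) = 1.0254433.
Forward (HKD per AUD) = 4.8401 × 1.0150623 / 1.0254433 = 4.791102.

4.7911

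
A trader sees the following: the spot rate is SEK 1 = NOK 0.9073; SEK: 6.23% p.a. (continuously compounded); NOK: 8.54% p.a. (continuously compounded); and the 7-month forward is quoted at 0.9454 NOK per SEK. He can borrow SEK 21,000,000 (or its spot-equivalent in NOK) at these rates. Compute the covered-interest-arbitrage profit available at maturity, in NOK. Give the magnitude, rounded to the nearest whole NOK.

NOK 561,665

T = 7/12 years.
Keep in SEK, deliver into the forward: 21,000,000·1.0370100978·0.9454 = NOK 20,588,176.28.
Swap to NOK now, deposit: 21,000,000·0.9073·1.051078381 = NOK 20,026,511.72.
The quoted forward overvalues SEK, so borrow NOK, buy SEK at spot, deposit the SEK at 6.23%, and sell the proceeds forward at 0.9454.
The gap between the two covered legs is NOK 561,665.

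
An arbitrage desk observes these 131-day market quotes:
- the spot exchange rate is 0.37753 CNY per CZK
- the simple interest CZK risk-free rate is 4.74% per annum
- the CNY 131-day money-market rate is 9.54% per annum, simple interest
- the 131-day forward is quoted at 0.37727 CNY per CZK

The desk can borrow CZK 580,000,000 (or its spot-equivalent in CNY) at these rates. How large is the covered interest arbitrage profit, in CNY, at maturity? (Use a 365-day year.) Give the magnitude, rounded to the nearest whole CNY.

CNY 3,925,604

T = 131/365 years.
Invest the CZK and cover forward: 580,000,000 × 1.01701205479 × 0.37727 = CNY 222,539,119.99.
Convert at spot and invest in CNY: 580,000,000 × 0.37753 × 1.03423945205 = CNY 226,464,723.79.
The quoted forward undervalues CZK, so borrow CZK, convert to CNY at spot, deposit the CNY at 9.54%, and buy CZK forward at 0.37727 to cover the loan.
Profit = 226,464,723.79 − 222,539,119.99 = CNY 3,925,604.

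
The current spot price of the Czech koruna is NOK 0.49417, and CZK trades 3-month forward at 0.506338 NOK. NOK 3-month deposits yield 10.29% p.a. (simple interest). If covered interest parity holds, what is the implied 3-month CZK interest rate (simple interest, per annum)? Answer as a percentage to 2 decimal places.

T = 3/12 years.
CIP gives F = S · g_NOK/g_CZK, so g_NOK/g_CZK = 0.506338/0.49417 = 1.0246231.
The NOK side grows by 1 + 0.1029×3/12 = 1.025725.
Hence g_CZK = 1.0010754.
(1.0010754 − 1)/T = 0.004302, i.e. 0.43%.

0.43%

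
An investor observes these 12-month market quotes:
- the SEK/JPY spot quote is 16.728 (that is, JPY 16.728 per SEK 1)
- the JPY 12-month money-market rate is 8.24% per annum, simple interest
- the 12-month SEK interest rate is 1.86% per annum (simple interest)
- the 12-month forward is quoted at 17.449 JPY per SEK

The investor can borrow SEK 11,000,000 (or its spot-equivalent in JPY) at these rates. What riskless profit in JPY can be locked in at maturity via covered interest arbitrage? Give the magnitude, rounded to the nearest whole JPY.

JPY 3,661,194

T = 1 year.
Invest the SEK and cover forward: 11,000,000 × 1.018600 × 17.449 = JPY 195,509,065.40.
Convert at spot and invest in JPY: 11,000,000 × 16.728 × 1.082400 = JPY 199,170,259.20.
The quoted forward undervalues SEK, so borrow SEK, convert to JPY at spot, deposit the JPY at 8.24%, and buy SEK forward at 17.449 to cover the loan.
Profit = 199,170,259.20 − 195,509,065.40 = JPY 3,661,194.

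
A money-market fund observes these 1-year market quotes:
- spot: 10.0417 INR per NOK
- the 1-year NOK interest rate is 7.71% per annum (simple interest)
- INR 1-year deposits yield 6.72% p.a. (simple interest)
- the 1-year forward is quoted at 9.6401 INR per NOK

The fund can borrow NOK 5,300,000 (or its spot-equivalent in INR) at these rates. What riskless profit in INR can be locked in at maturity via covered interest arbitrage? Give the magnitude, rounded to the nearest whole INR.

INR 1,765,698

T = 1 year.
Invest the NOK and cover forward: 5,300,000 × 1.077100 × 9.6401 = INR 55,031,764.06.
Convert at spot and invest in INR: 5,300,000 × 10.0417 × 1.067200 = INR 56,797,461.87.
The quoted forward undervalues NOK, so borrow NOK, convert to INR at spot, deposit the INR at 6.72%, and buy NOK forward at 9.6401 to cover the loan.
Profit = 56,797,461.87 − 55,031,764.06 = INR 1,765,698.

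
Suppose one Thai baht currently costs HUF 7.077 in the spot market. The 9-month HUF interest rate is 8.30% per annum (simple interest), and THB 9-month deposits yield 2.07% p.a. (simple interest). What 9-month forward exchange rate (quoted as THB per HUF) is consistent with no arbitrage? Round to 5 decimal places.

T = 9/12 years.
HUF growth factor: 1 + 0.0830×9/12 = 1.062250.
Growth of 1 THB over T: 1 + 0.0207×9/12 = 1.015525.
So F = 7.077 × 1.062250 / 1.015525 = 7.402618 (HUF/THB).
Quoted the other way: 1/7.402618 = 0.13509 THB per HUF.

0.13509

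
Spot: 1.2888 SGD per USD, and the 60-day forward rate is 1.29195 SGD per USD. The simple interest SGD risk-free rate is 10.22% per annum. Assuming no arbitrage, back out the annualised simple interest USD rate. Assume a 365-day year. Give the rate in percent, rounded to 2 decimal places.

T = 60/365 years.
CIP gives F = S · g_SGD/g_USD, so g_SGD/g_USD = 1.29195/1.2888 = 1.0024441.
SGD growth factor: 1 + 0.1022×60/365 = 1.016800.
So the USD growth factor = 1.0143209.
r = (1.0143209 − 1)/(60/365) = 0.087119 → 8.71%.

8.71%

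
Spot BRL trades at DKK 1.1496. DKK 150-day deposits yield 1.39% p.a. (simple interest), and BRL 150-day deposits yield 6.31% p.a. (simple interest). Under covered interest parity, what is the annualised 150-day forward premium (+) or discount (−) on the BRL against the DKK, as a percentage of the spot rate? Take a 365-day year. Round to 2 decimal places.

T = 150/365 years.
F = S · g_DKK/g_BRL = 1.1496 × 1.0057123/1.0259315 = 1.1269435.
Annualised premium = (F − S)/S × (1/T) = (1.1269435 − 1.1496)/1.1496 ÷ (150/365) = -4.80%.

-4.80%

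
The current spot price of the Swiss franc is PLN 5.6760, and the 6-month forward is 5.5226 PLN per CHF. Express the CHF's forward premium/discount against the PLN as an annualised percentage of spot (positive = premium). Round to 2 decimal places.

-5.41%

T = 6/12 years.
Period premium: (5.5226 − 5.676)/5.676 = -0.0270261.
Annualise by dividing by T: -0.0270261 / (6/12) = -0.054052 → -5.41%.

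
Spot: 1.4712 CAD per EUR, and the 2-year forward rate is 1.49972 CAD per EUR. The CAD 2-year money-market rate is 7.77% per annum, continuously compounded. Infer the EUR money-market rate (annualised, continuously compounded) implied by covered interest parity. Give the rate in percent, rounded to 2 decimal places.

6.81%

T = 2 years.
F/S = 1.49972/1.4712 = 1.0193855 = (growth of CAD) / (growth of EUR).
CAD growth factor: e^(0.0777×2) = 1.1681251.
That pins the EUR growth at 1.145911.
Take logs: ln 1.145911 / 2 = 0.068100, so 6.81%.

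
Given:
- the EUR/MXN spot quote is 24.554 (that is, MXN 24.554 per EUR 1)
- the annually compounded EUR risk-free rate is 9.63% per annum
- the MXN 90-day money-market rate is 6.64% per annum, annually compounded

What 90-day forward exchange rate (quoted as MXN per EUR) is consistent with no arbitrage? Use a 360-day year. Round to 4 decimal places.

T = 90/360 years.
Growth of 1 MXN over T: (1 + 0.0664)^(90/360) = 1.01620197.
EUR accumulates by (1 + 0.0963)^(90/360) = 1.02325141.
So F = 24.554 × 1.01620197 / 1.02325141 = 24.384841 (MXN/EUR).

24.3848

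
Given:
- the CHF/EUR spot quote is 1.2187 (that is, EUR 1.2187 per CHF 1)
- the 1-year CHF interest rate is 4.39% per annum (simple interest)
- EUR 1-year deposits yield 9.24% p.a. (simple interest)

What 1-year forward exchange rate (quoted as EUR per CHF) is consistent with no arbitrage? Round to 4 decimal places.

1.2753

T = 1 year.
EUR growth factor: 1 + 0.0924×1 = 1.092400.
Growth of 1 CHF over T: 1 + 0.0439×1 = 1.043900.
Forward (EUR per CHF) = 1.2187 × 1.092400 / 1.043900 = 1.275321.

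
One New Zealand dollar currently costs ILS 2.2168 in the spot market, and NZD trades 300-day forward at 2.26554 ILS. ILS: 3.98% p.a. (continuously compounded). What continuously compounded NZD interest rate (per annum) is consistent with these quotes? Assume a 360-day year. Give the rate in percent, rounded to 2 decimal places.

T = 300/360 years.
CIP gives F = S · g_ILS/g_NZD, so g_ILS/g_NZD = 2.26554/2.2168 = 1.0219866.
The ILS side grows by e^(0.0398×300/360) = 1.0337228.
Hence g_NZD = 1.0114837.
Take logs: ln 1.0114837 / (300/360) = 0.013702, so 1.37%.

1.37%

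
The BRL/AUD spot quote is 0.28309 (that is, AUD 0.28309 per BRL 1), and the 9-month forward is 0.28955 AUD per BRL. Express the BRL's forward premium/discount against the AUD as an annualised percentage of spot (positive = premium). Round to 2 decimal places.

T = 9/12 years.
BRL trades forward at +2.28196% vs spot over the period.
Per annum: 0.0228196 / (9/12) = 0.030426 = 3.04%.

+3.04%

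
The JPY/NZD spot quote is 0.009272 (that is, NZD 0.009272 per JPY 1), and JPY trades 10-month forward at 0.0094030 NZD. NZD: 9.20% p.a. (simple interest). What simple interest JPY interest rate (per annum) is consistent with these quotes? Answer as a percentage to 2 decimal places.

T = 10/12 years.
CIP gives F = S · g_NZD/g_JPY, so g_NZD/g_JPY = 0.009403/0.009272 = 1.0141286.
NZD growth factor: 1 + 0.0920×10/12 = 1.0766667.
Hence g_JPY = 1.0616668.
r = (1.0616668 − 1)/(10/12) = 0.074000 → 7.40%.

7.40%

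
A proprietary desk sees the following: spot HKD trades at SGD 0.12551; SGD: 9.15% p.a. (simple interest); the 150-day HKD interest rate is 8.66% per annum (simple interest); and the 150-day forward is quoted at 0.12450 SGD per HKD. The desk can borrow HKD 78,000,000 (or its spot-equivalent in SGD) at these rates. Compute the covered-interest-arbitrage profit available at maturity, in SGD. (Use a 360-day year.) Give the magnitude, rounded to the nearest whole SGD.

SGD 101,610

T = 150/360 years.
Keep in HKD, deliver into the forward: 78,000,000·1.036083333·0.12450 = SGD 10,061,405.25.
Swap to SGD now, deposit: 78,000,000·0.12551·1.038125 = SGD 10,163,015.36.
The quoted forward undervalues HKD, so borrow HKD, convert to SGD at spot, deposit the SGD at 9.15%, and buy HKD forward at 0.12450 to cover the loan.
The gap between the two covered legs is SGD 101,610.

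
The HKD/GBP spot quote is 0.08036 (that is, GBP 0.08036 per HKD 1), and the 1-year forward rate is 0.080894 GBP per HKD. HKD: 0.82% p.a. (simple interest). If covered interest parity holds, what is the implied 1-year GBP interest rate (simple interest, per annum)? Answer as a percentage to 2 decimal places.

T = 1 year.
CIP gives F = S · g_GBP/g_HKD, so g_GBP/g_HKD = 0.080894/0.08036 = 1.0066451.
HKD growth factor: 1 + 0.0082×1 = 1.008200.
That pins the GBP growth at 1.0148996.
(1.0148996 − 1)/T = 0.014900, i.e. 1.49%.

1.49%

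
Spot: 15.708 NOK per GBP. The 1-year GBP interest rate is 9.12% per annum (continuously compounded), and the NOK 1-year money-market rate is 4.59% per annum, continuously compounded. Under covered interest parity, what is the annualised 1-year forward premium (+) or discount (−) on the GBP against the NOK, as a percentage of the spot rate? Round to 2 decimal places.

-4.43%

T = 1 year.
CIP forward (NOK per GBP) = 15.708 × 1.0469697/1.0954881 = 15.012304.
Annualised premium = (F − S)/S × (1/T) = (15.012304 − 15.708)/15.708 ÷ 1 = -4.43%.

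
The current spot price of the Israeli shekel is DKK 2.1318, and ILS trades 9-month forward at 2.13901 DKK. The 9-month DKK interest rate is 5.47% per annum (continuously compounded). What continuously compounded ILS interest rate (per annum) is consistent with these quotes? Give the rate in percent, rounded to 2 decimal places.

T = 9/12 years.
F/S = 2.13901/2.1318 = 1.0033821 = (growth of DKK) / (growth of ILS).
The DKK side grows by e^(0.0547×9/12) = 1.0418782.
So the ILS growth factor = 1.0383663.
Take logs: ln 1.0383663 / (9/12) = 0.050198, so 5.02%.

5.02%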